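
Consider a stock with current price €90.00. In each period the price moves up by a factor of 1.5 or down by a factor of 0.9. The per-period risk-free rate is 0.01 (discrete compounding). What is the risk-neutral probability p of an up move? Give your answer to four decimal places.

Risk-neutral probability p = (1 + 0.01 − 0.9)/(1.5 − 0.9) = 0.1100/0.6000 = 0.1833

p = 0.1833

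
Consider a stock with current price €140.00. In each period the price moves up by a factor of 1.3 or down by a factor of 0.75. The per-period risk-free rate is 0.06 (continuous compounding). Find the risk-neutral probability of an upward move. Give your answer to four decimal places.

p = 0.5670

Risk-neutral probability p = (e^0.06 − 0.75)/(1.3 − 0.75) = 0.3118/0.5500 = 0.5670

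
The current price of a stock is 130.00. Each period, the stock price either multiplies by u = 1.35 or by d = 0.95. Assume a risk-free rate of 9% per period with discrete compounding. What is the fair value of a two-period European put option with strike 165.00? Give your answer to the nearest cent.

Risk-neutral probability p = (1 + 0.09 − 0.95)/(1.35 − 0.95) = 0.1400/0.4000 = 0.3500
Terminal stock prices: S_uu = 236.9, S_ud = 166.7, S_dd = 117.3
Terminal payoffs (K − S): max(-71.93, 0) = 0, max(-1.725, 0) = 0, max(47.67, 0) = 47.67
Node u (S = 175.5): V_u = 1/1.09·[0.3500·0.0000 + 0.6500·0.0000] = 0.0000
Node d (S = 123.5): V_d = 1/1.09·[0.3500·0.0000 + 0.6500·47.6750] = 28.4300
Node 0 (S = 130): V_0 = 1/1.09·[0.3500·0.0000 + 0.6500·28.4300] = 16.9537

16.95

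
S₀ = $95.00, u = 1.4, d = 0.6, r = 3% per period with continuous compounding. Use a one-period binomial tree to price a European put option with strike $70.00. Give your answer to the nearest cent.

$5.83

Risk-neutral probability p = (e^0.03 − 0.6)/(1.4 − 0.6) = 0.4305/0.8000 = 0.5381
Terminal stock prices: S_u = 133, S_d = 57
Terminal payoffs (K − S): max(-63, 0) = 0, max(13, 0) = 13
Node 0 (S = 95): V_0 = e^(−0.03)·[0.5381·0.0000 + 0.4619·13.0000] = 5.8276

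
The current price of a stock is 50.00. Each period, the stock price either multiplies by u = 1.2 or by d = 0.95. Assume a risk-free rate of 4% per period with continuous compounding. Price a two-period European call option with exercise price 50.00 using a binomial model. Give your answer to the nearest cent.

Risk-neutral probability p = (e^0.04 − 0.95)/(1.2 − 0.95) = 0.0908/0.2500 = 0.3632
Terminal stock prices: S_uu = 72, S_ud = 57, S_dd = 45.12
Terminal payoffs (S − K): max(22, 0) = 22, max(7, 0) = 7, max(-4.875, 0) = 0
Node u (S = 60): V_u = e^(−0.04)·[0.3632·22.0000 + 0.6368·7.0000] = 11.9605
Node d (S = 47.5): V_d = e^(−0.04)·[0.3632·7.0000 + 0.6368·0.0000] = 2.4430
Node 0 (S = 50): V_0 = e^(−0.04)·[0.3632·11.9605 + 0.6368·2.4430] = 5.6688

5.67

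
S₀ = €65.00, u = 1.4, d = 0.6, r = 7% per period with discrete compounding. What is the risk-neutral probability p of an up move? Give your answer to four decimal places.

p = 0.5875

Risk-neutral probability p = (1 + 0.07 − 0.6)/(1.4 − 0.6) = 0.4700/0.8000 = 0.5875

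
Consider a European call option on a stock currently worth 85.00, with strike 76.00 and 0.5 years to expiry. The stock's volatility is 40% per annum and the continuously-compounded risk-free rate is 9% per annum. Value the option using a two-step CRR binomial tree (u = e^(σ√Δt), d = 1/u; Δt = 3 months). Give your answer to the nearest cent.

16.77

CRR parameters: u = e^(σ√Δt) = e^(0.4·√0.25) = 1.2214, d = 1/u = 0.8187
Per-period rate: rΔt = 0.09·0.25 = 0.0225, so R = e^0.0225 = 1.0228
Risk-neutral probability p = (e^0.0225 − 0.8187)/(1.2214 − 0.8187) = 0.2040/0.4027 = 0.5067
Terminal stock prices: S_uu = 126.8, S_ud = 85, S_dd = 56.98
Terminal payoffs (S − K): max(50.81, 0) = 50.81, max(9, 0) = 9, max(-19.02, 0) = 0
Node u (S = 103.8): V_u = e^(−0.0225)·[0.5067·50.8051 + 0.4933·9.0000] = 29.5101
Node d (S = 69.59): V_d = e^(−0.0225)·[0.5067·9.0000 + 0.4933·0.0000] = 4.4586
Node 0 (S = 85): V_0 = e^(−0.0225)·[0.5067·29.5101 + 0.4933·4.4586] = 16.7700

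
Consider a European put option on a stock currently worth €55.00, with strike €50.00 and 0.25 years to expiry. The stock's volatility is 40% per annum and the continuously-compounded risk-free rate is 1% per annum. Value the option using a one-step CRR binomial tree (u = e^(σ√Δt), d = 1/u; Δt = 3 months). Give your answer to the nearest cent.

CRR parameters: u = e^(σ√Δt) = e^(0.4·√0.25) = 1.2214, d = 1/u = 0.8187
Per-period rate: rΔt = 0.01·0.25 = 0.0025, so R = e^0.0025 = 1.0025
Risk-neutral probability p = (e^0.0025 − 0.8187)/(1.2214 − 0.8187) = 0.1838/0.4027 = 0.4564
Terminal stock prices: S_u = 67.18, S_d = 45.03
Terminal payoffs (K − S): max(-17.18, 0) = 0, max(4.97, 0) = 4.97
Node 0 (S = 55): V_0 = e^(−0.0025)·[0.4564·0.0000 + 0.5436·4.9698] = 2.6949

€2.69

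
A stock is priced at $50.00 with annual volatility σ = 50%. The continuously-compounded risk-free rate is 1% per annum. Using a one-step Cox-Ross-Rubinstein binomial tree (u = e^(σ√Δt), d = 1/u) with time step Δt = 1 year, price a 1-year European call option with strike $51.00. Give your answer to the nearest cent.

$12.05

CRR parameters: u = e^(σ√Δt) = e^(0.5·√1) = 1.6487, d = 1/u = 0.6065
Per-period rate: rΔt = 0.01·1 = 0.01, so R = e^0.01 = 1.0101
Risk-neutral probability p = (e^0.01 − 0.6065)/(1.6487 − 0.6065) = 0.4035/1.0422 = 0.3872
Terminal stock prices: S_u = 82.44, S_d = 30.33
Terminal payoffs (S − K): max(31.44, 0) = 31.44, max(-20.67, 0) = 0
Node 0 (S = 50): V_0 = e^(−0.01)·[0.3872·31.4361 + 0.6128·0.0000] = 12.0504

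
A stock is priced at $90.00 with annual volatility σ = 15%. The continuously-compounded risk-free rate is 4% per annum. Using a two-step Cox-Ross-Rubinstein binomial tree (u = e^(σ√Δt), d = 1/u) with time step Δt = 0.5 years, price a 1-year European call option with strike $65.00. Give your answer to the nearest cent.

$27.55

CRR parameters: u = e^(σ√Δt) = e^(0.15·√0.5) = 1.1119, d = 1/u = 0.8994
Per-period rate: rΔt = 0.04·0.5 = 0.02, so R = e^0.02 = 1.0202
Risk-neutral probability p = (e^0.02 − 0.8994)/(1.1119 − 0.8994) = 0.1208/0.2125 = 0.5686
Terminal stock prices: S_uu = 111.3, S_ud = 90, S_dd = 72.8
Terminal payoffs (S − K): max(46.27, 0) = 46.27, max(25, 0) = 25, max(7.797, 0) = 7.797
Node u (S = 100.1): V_u = e^(−0.02)·[0.5686·46.2680 + 0.4314·25.0000] = 36.3577
Node d (S = 80.94): V_d = e^(−0.02)·[0.5686·25.0000 + 0.4314·7.7972] = 17.2300
Node 0 (S = 90): V_0 = e^(−0.02)·[0.5686·36.3577 + 0.4314·17.2300] = 27.5487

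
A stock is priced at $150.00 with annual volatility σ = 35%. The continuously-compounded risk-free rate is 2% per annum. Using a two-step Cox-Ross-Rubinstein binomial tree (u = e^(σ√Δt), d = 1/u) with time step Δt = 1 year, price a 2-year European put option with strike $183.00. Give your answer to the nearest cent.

$48.14

CRR parameters: u = e^(σ√Δt) = e^(0.35·√1) = 1.4191, d = 1/u = 0.7047
Per-period rate: rΔt = 0.02·1 = 0.02, so R = e^0.02 = 1.0202
Risk-neutral probability p = (e^0.02 − 0.7047)/(1.4191 − 0.7047) = 0.3155/0.7144 = 0.4417
Terminal stock prices: S_uu = 302.1, S_ud = 150, S_dd = 74.49
Terminal payoffs (K − S): max(-119.1, 0) = 0, max(33, 0) = 33, max(108.5, 0) = 108.5
Node u (S = 212.9): V_u = e^(−0.02)·[0.4417·0.0000 + 0.5583·33.0000] = 18.0604
Node d (S = 105.7): V_d = e^(−0.02)·[0.4417·33.0000 + 0.5583·108.5122] = 73.6731
Node 0 (S = 150): V_0 = e^(−0.02)·[0.4417·18.0604 + 0.5583·73.6731] = 48.1387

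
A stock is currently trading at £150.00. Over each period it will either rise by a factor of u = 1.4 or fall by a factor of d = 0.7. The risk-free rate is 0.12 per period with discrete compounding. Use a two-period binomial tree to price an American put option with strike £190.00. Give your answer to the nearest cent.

Risk-neutral probability p = (1 + 0.12 − 0.7)/(1.4 − 0.7) = 0.4200/0.7000 = 0.6000
Terminal stock prices: S_uu = 294, S_ud = 147, S_dd = 73.5
Terminal payoffs (K − S): max(-104, 0) = 0, max(43, 0) = 43, max(116.5, 0) = 116.5
Node u (S = 210): continuation = 1/1.12·[0.6000·0.0000 + 0.4000·43.0000] = 15.3571; exercise value = 0.0000 ≤ continuation, so V_u = 15.3571
Node d (S = 105): continuation = 1/1.12·[0.6000·43.0000 + 0.4000·116.5000] = 64.6429; exercise value = 85.0000 > continuation, so V_d = 85.0000 (exercise)
Node 0 (S = 150): continuation = 1/1.12·[0.6000·15.3571 + 0.4000·85.0000] = 38.5842; exercise value = 40.0000 > continuation, so V_0 = 40.0000 (exercise)

£40.00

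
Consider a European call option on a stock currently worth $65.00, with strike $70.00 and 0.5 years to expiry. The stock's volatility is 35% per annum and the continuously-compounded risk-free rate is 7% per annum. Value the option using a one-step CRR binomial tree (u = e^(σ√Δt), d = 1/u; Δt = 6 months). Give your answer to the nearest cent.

CRR parameters: u = e^(σ√Δt) = e^(0.35·√0.5) = 1.2808, d = 1/u = 0.7808
Per-period rate: rΔt = 0.07·0.5 = 0.035, so R = e^0.035 = 1.0356
Risk-neutral probability p = (e^0.035 − 0.7808)/(1.2808 − 0.7808) = 0.2549/0.5000 = 0.5097
Terminal stock prices: S_u = 83.25, S_d = 50.75
Terminal payoffs (S − K): max(13.25, 0) = 13.25, max(-19.25, 0) = 0
Node 0 (S = 65): V_0 = e^(−0.035)·[0.5097·13.2522 + 0.4903·0.0000] = 6.5220

$6.52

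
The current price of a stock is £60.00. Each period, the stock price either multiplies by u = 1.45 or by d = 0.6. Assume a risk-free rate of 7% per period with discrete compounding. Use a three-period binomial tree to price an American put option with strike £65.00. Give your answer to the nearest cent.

Risk-neutral probability p = (1 + 0.07 − 0.6)/(1.45 − 0.6) = 0.4700/0.8500 = 0.5529
Terminal stock prices: S_uuu = 182.9, S_uud = 75.69, S_udd = 31.32, S_ddd = 12.96
Terminal payoffs (K − S): max(-117.9, 0) = 0, max(-10.69, 0) = 0, max(33.68, 0) = 33.68, max(52.04, 0) = 52.04
Node uu (S = 126.2): continuation = 1/1.07·[0.5529·0.0000 + 0.4471·0.0000] = 0.0000; exercise value = 0.0000 ≤ continuation, so V_uu = 0.0000
Node ud (S = 52.2): continuation = 1/1.07·[0.5529·0.0000 + 0.4471·33.6800] = 14.0719; exercise value = 12.8000 ≤ continuation, so V_ud = 14.0719
Node dd (S = 21.6): continuation = 1/1.07·[0.5529·33.6800 + 0.4471·52.0400] = 39.1477; exercise value = 43.4000 > continuation, so V_dd = 43.4000 (exercise)
Node u (S = 87): continuation = 1/1.07·[0.5529·0.0000 + 0.4471·14.0719] = 5.8794; exercise value = 0.0000 ≤ continuation, so V_u = 5.8794
Node d (S = 36): continuation = 1/1.07·[0.5529·14.0719 + 0.4471·43.4000] = 25.4049; exercise value = 29.0000 > continuation, so V_d = 29.0000 (exercise)
Node 0 (S = 60): continuation = 1/1.07·[0.5529·5.8794 + 0.4471·29.0000] = 15.1548; exercise value = 5.0000 ≤ continuation, so V_0 = 15.1548

£15.15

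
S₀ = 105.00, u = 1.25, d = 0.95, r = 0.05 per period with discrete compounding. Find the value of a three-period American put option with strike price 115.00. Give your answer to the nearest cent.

Risk-neutral probability p = (1 + 0.05 − 0.95)/(1.25 − 0.95) = 0.1000/0.3000 = 0.3333
Terminal stock prices: S_uuu = 205.1, S_uud = 155.9, S_udd = 118.5, S_ddd = 90.02
Terminal payoffs (K − S): max(-90.08, 0) = 0, max(-40.86, 0) = 0, max(-3.453, 0) = 0, max(24.98, 0) = 24.98
Node uu (S = 164.1): continuation = 1/1.05·[0.3333·0.0000 + 0.6667·0.0000] = 0.0000; exercise value = 0.0000 ≤ continuation, so V_uu = 0.0000
Node ud (S = 124.7): continuation = 1/1.05·[0.3333·0.0000 + 0.6667·0.0000] = 0.0000; exercise value = 0.0000 ≤ continuation, so V_ud = 0.0000
Node dd (S = 94.76): continuation = 1/1.05·[0.3333·0.0000 + 0.6667·24.9756] = 15.8575; exercise value = 20.2375 > continuation, so V_dd = 20.2375 (exercise)
Node u (S = 131.2): continuation = 1/1.05·[0.3333·0.0000 + 0.6667·0.0000] = 0.0000; exercise value = 0.0000 ≤ continuation, so V_u = 0.0000
Node d (S = 99.75): continuation = 1/1.05·[0.3333·0.0000 + 0.6667·20.2375] = 12.8492; exercise value = 15.2500 > continuation, so V_d = 15.2500 (exercise)
Node 0 (S = 105): continuation = 1/1.05·[0.3333·0.0000 + 0.6667·15.2500] = 9.6825; exercise value = 10.0000 > continuation, so V_0 = 10.0000 (exercise)

10.00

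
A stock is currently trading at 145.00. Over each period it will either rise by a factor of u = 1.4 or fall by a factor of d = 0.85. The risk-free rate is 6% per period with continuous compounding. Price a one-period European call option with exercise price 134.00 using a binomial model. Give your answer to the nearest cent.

25.03

Risk-neutral probability p = (e^0.06 − 0.85)/(1.4 − 0.85) = 0.2118/0.5500 = 0.3852
Terminal stock prices: S_u = 203, S_d = 123.2
Terminal payoffs (S − K): max(69, 0) = 69, max(-10.75, 0) = 0
Node 0 (S = 145): V_0 = e^(−0.06)·[0.3852·69.0000 + 0.6148·0.0000] = 25.0282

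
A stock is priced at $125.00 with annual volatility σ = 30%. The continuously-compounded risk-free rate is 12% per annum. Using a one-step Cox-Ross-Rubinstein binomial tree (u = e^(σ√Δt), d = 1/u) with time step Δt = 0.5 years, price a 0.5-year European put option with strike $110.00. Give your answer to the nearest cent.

CRR parameters: u = e^(σ√Δt) = e^(0.3·√0.5) = 1.2363, d = 1/u = 0.8089
Per-period rate: rΔt = 0.12·0.5 = 0.06, so R = e^0.06 = 1.0618
Risk-neutral probability p = (e^0.06 − 0.8089)/(1.2363 − 0.8089) = 0.2530/0.4275 = 0.5918
Terminal stock prices: S_u = 154.5, S_d = 101.1
Terminal payoffs (K − S): max(-44.54, 0) = 0, max(8.893, 0) = 8.893
Node 0 (S = 125): V_0 = e^(−0.06)·[0.5918·0.0000 + 0.4082·8.8928] = 3.4184

$3.42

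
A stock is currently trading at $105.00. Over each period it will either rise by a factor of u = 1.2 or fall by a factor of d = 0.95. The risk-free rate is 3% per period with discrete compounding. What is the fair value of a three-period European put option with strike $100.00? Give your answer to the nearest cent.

$2.87

Risk-neutral probability p = (1 + 0.03 − 0.95)/(1.2 − 0.95) = 0.0800/0.2500 = 0.3200
Terminal stock prices: S_uuu = 181.4, S_uud = 143.6, S_udd = 113.7, S_ddd = 90.02
Terminal payoffs (K − S): max(-81.44, 0) = 0, max(-43.64, 0) = 0, max(-13.71, 0) = 0, max(9.976, 0) = 9.976
Node uu (S = 151.2): V_uu = 1/1.03·[0.3200·0.0000 + 0.6800·0.0000] = 0.0000
Node ud (S = 119.7): V_ud = 1/1.03·[0.3200·0.0000 + 0.6800·0.0000] = 0.0000
Node dd (S = 94.76): V_dd = 1/1.03·[0.3200·0.0000 + 0.6800·9.9756] = 6.5858
Node u (S = 126): V_u = 1/1.03·[0.3200·0.0000 + 0.6800·0.0000] = 0.0000
Node d (S = 99.75): V_d = 1/1.03·[0.3200·0.0000 + 0.6800·6.5858] = 4.3479
Node 0 (S = 105): V_0 = 1/1.03·[0.3200·0.0000 + 0.6800·4.3479] = 2.8705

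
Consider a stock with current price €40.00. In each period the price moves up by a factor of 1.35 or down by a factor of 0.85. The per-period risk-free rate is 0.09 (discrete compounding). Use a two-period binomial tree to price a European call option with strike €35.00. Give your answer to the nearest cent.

€11.93

Risk-neutral probability p = (1 + 0.09 − 0.85)/(1.35 − 0.85) = 0.2400/0.5000 = 0.4800
Terminal stock prices: S_uu = 72.9, S_ud = 45.9, S_dd = 28.9
Terminal payoffs (S − K): max(37.9, 0) = 37.9, max(10.9, 0) = 10.9, max(-6.1, 0) = 0
Node u (S = 54): V_u = 1/1.09·[0.4800·37.9000 + 0.5200·10.9000] = 21.8899
Node d (S = 34): V_d = 1/1.09·[0.4800·10.9000 + 0.5200·0.0000] = 4.8000
Node 0 (S = 40): V_0 = 1/1.09·[0.4800·21.8899 + 0.5200·4.8000] = 11.9295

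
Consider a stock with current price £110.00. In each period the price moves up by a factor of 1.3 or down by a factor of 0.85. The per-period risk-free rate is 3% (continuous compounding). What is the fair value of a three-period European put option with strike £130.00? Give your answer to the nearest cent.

£22.79

Risk-neutral probability p = (e^0.03 − 0.85)/(1.3 − 0.85) = 0.1805/0.4500 = 0.4010
Terminal stock prices: S_uuu = 241.7, S_uud = 158, S_udd = 103.3, S_ddd = 67.55
Terminal payoffs (K − S): max(-111.7, 0) = 0, max(-28.02, 0) = 0, max(26.68, 0) = 26.68, max(62.45, 0) = 62.45
Node uu (S = 185.9): V_uu = e^(−0.03)·[0.4010·0.0000 + 0.5990·0.0000] = 0.0000
Node ud (S = 121.5): V_ud = e^(−0.03)·[0.4010·0.0000 + 0.5990·26.6825] = 15.5102
Node dd (S = 79.47): V_dd = e^(−0.03)·[0.4010·26.6825 + 0.5990·62.4463] = 46.6829
Node u (S = 143): V_u = e^(−0.03)·[0.4010·0.0000 + 0.5990·15.5102] = 9.0159
Node d (S = 93.5): V_d = e^(−0.03)·[0.4010·15.5102 + 0.5990·46.6829] = 33.1721
Node 0 (S = 110): V_0 = e^(−0.03)·[0.4010·9.0159 + 0.5990·33.1721] = 22.7911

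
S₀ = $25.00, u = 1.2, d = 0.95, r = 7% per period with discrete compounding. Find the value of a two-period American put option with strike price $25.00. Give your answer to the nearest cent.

Risk-neutral probability p = (1 + 0.07 − 0.95)/(1.2 − 0.95) = 0.1200/0.2500 = 0.4800
Terminal stock prices: S_uu = 36, S_ud = 28.5, S_dd = 22.56
Terminal payoffs (K − S): max(-11, 0) = 0, max(-3.5, 0) = 0, max(2.438, 0) = 2.438
Node u (S = 30): continuation = 1/1.07·[0.4800·0.0000 + 0.5200·0.0000] = 0.0000; exercise value = 0.0000 ≤ continuation, so V_u = 0.0000
Node d (S = 23.75): continuation = 1/1.07·[0.4800·0.0000 + 0.5200·2.4375] = 1.1846; exercise value = 1.2500 > continuation, so V_d = 1.2500 (exercise)
Node 0 (S = 25): continuation = 1/1.07·[0.4800·0.0000 + 0.5200·1.2500] = 0.6075; exercise value = 0.0000 ≤ continuation, so V_0 = 0.6075

$0.61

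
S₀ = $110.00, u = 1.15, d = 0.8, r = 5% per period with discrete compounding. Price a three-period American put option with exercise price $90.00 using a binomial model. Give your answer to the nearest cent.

Risk-neutral probability p = (1 + 0.05 − 0.8)/(1.15 − 0.8) = 0.2500/0.3500 = 0.7143
Terminal stock prices: S_uuu = 167.3, S_uud = 116.4, S_udd = 80.96, S_ddd = 56.32
Terminal payoffs (K − S): max(-77.3, 0) = 0, max(-26.38, 0) = 0, max(9.04, 0) = 9.04, max(33.68, 0) = 33.68
Node uu (S = 145.5): continuation = 1/1.05·[0.7143·0.0000 + 0.2857·0.0000] = 0.0000; exercise value = 0.0000 ≤ continuation, so V_uu = 0.0000
Node ud (S = 101.2): continuation = 1/1.05·[0.7143·0.0000 + 0.2857·9.0400] = 2.4599; exercise value = 0.0000 ≤ continuation, so V_ud = 2.4599
Node dd (S = 70.4): continuation = 1/1.05·[0.7143·9.0400 + 0.2857·33.6800] = 15.3143; exercise value = 19.6000 > continuation, so V_dd = 19.6000 (exercise)
Node u (S = 126.5): continuation = 1/1.05·[0.7143·0.0000 + 0.2857·2.4599] = 0.6694; exercise value = 0.0000 ≤ continuation, so V_u = 0.6694
Node d (S = 88): continuation = 1/1.05·[0.7143·2.4599 + 0.2857·19.6000] = 7.0067; exercise value = 2.0000 ≤ continuation, so V_d = 7.0067
Node 0 (S = 110): continuation = 1/1.05·[0.7143·0.6694 + 0.2857·7.0067] = 2.3619; exercise value = 0.0000 ≤ continuation, so V_0 = 2.3619

$2.36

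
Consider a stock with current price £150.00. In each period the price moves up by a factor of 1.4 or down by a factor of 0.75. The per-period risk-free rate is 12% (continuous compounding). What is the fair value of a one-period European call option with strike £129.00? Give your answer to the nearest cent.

Risk-neutral probability p = (e^0.12 − 0.75)/(1.4 − 0.75) = 0.3775/0.6500 = 0.5808
Terminal stock prices: S_u = 210, S_d = 112.5
Terminal payoffs (S − K): max(81, 0) = 81, max(-16.5, 0) = 0
Node 0 (S = 150): V_0 = e^(−0.12)·[0.5808·81.0000 + 0.4192·0.0000] = 41.7224

£41.72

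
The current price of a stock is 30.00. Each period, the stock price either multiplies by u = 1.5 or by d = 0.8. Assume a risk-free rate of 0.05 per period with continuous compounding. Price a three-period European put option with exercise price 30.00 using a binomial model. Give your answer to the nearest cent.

3.78

Risk-neutral probability p = (e^0.05 − 0.8)/(1.5 − 0.8) = 0.2513/0.7000 = 0.3590
Terminal stock prices: S_uuu = 101.2, S_uud = 54, S_udd = 28.8, S_ddd = 15.36
Terminal payoffs (K − S): max(-71.25, 0) = 0, max(-24, 0) = 0, max(1.2, 0) = 1.2, max(14.64, 0) = 14.64
Node uu (S = 67.5): V_uu = e^(−0.05)·[0.3590·0.0000 + 0.6410·0.0000] = 0.0000
Node ud (S = 36): V_ud = e^(−0.05)·[0.3590·0.0000 + 0.6410·1.2000] = 0.7317
Node dd (S = 19.2): V_dd = e^(−0.05)·[0.3590·1.2000 + 0.6410·14.6400] = 9.3369
Node u (S = 45): V_u = e^(−0.05)·[0.3590·0.0000 + 0.6410·0.7317] = 0.4462
Node d (S = 24): V_d = e^(−0.05)·[0.3590·0.7317 + 0.6410·9.3369] = 5.9433
Node 0 (S = 30): V_0 = e^(−0.05)·[0.3590·0.4462 + 0.6410·5.9433] = 3.7764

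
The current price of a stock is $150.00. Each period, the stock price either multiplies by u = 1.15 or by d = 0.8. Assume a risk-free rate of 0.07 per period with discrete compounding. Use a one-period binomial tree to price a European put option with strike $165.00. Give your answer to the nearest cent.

Risk-neutral probability p = (1 + 0.07 − 0.8)/(1.15 − 0.8) = 0.2700/0.3500 = 0.7714
Terminal stock prices: S_u = 172.5, S_d = 120
Terminal payoffs (K − S): max(-7.5, 0) = 0, max(45, 0) = 45
Node 0 (S = 150): V_0 = 1/1.07·[0.7714·0.0000 + 0.2286·45.0000] = 9.6128

$9.61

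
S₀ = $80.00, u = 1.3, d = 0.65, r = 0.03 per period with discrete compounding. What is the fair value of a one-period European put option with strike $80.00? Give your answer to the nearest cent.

$11.29

Risk-neutral probability p = (1 + 0.03 − 0.65)/(1.3 − 0.65) = 0.3800/0.6500 = 0.5846
Terminal stock prices: S_u = 104, S_d = 52
Terminal payoffs (K − S): max(-24, 0) = 0, max(28, 0) = 28
Node 0 (S = 80): V_0 = 1/1.03·[0.5846·0.0000 + 0.4154·28.0000] = 11.2920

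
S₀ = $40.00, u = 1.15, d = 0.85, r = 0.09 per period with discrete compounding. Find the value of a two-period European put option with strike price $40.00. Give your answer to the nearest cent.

$0.62

Risk-neutral probability p = (1 + 0.09 − 0.85)/(1.15 − 0.85) = 0.2400/0.3000 = 0.8000
Terminal stock prices: S_uu = 52.9, S_ud = 39.1, S_dd = 28.9
Terminal payoffs (K − S): max(-12.9, 0) = 0, max(0.9, 0) = 0.9, max(11.1, 0) = 11.1
Node u (S = 46): V_u = 1/1.09·[0.8000·0.0000 + 0.2000·0.9000] = 0.1651
Node d (S = 34): V_d = 1/1.09·[0.8000·0.9000 + 0.2000·11.1000] = 2.6972
Node 0 (S = 40): V_0 = 1/1.09·[0.8000·0.1651 + 0.2000·2.6972] = 0.6161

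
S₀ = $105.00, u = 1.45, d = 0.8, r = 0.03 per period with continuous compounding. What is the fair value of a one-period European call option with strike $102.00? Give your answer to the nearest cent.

Risk-neutral probability p = (e^0.03 − 0.8)/(1.45 − 0.8) = 0.2305/0.6500 = 0.3545
Terminal stock prices: S_u = 152.2, S_d = 84
Terminal payoffs (S − K): max(50.25, 0) = 50.25, max(-18, 0) = 0
Node 0 (S = 105): V_0 = e^(−0.03)·[0.3545·50.2500 + 0.6455·0.0000] = 17.2894

$17.29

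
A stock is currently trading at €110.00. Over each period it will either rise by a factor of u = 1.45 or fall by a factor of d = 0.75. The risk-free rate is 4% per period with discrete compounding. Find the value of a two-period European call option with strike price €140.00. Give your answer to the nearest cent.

€14.48

Risk-neutral probability p = (1 + 0.04 − 0.75)/(1.45 − 0.75) = 0.2900/0.7000 = 0.4143
Terminal stock prices: S_uu = 231.3, S_ud = 119.6, S_dd = 61.88
Terminal payoffs (S − K): max(91.28, 0) = 91.28, max(-20.38, 0) = 0, max(-78.12, 0) = 0
Node u (S = 159.5): V_u = 1/1.04·[0.4143·91.2750 + 0.5857·0.0000] = 36.3595
Node d (S = 82.5): V_d = 1/1.04·[0.4143·0.0000 + 0.5857·0.0000] = 0.0000
Node 0 (S = 110): V_0 = 1/1.04·[0.4143·36.3595 + 0.5857·0.0000] = 14.4839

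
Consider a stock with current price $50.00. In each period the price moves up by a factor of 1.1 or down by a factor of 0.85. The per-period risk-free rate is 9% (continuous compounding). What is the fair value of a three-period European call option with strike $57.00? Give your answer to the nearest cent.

$6.79

Risk-neutral probability p = (e^0.09 − 0.85)/(1.1 − 0.85) = 0.2442/0.2500 = 0.9767
Terminal stock prices: S_uuu = 66.55, S_uud = 51.43, S_udd = 39.74, S_ddd = 30.71
Terminal payoffs (S − K): max(9.55, 0) = 9.55, max(-5.575, 0) = 0, max(-17.26, 0) = 0, max(-26.29, 0) = 0
Node uu (S = 60.5): V_uu = e^(−0.09)·[0.9767·9.5500 + 0.0233·0.0000] = 8.5247
Node ud (S = 46.75): V_ud = e^(−0.09)·[0.9767·0.0000 + 0.0233·0.0000] = 0.0000
Node dd (S = 36.12): V_dd = e^(−0.09)·[0.9767·0.0000 + 0.0233·0.0000] = 0.0000
Node u (S = 55): V_u = e^(−0.09)·[0.9767·8.5247 + 0.0233·0.0000] = 7.6094
Node d (S = 42.5): V_d = e^(−0.09)·[0.9767·0.0000 + 0.0233·0.0000] = 0.0000
Node 0 (S = 50): V_0 = e^(−0.09)·[0.9767·7.6094 + 0.0233·0.0000] = 6.7924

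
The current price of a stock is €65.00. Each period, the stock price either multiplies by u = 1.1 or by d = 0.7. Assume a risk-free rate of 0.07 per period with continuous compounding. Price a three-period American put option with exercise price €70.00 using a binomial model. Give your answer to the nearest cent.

€5.00

Risk-neutral probability p = (e^0.07 − 0.7)/(1.1 − 0.7) = 0.3725/0.4000 = 0.9313
Terminal stock prices: S_uuu = 86.52, S_uud = 55.05, S_udd = 35.03, S_ddd = 22.29
Terminal payoffs (K − S): max(-16.52, 0) = 0, max(14.95, 0) = 14.95, max(34.97, 0) = 34.97, max(47.71, 0) = 47.71
Node uu (S = 78.65): continuation = e^(−0.07)·[0.9313·0.0000 + 0.0687·14.9450] = 0.9577; exercise value = 0.0000 ≤ continuation, so V_uu = 0.9577
Node ud (S = 50.05): continuation = e^(−0.07)·[0.9313·14.9450 + 0.0687·34.9650] = 15.2176; exercise value = 19.9500 > continuation, so V_ud = 19.9500 (exercise)
Node dd (S = 31.85): continuation = e^(−0.07)·[0.9313·34.9650 + 0.0687·47.7050] = 33.4176; exercise value = 38.1500 > continuation, so V_dd = 38.1500 (exercise)
Node u (S = 71.5): continuation = e^(−0.07)·[0.9313·0.9577 + 0.0687·19.9500] = 2.1101; exercise value = 0.0000 ≤ continuation, so V_u = 2.1101
Node d (S = 45.5): continuation = e^(−0.07)·[0.9313·19.9500 + 0.0687·38.1500] = 19.7676; exercise value = 24.5000 > continuation, so V_d = 24.5000 (exercise)
Node 0 (S = 65): continuation = e^(−0.07)·[0.9313·2.1101 + 0.0687·24.5000] = 3.4022; exercise value = 5.0000 > continuation, so V_0 = 5.0000 (exercise)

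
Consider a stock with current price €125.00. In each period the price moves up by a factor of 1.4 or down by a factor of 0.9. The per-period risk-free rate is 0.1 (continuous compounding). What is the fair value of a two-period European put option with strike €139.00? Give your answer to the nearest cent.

Risk-neutral probability p = (e^0.1 − 0.9)/(1.4 − 0.9) = 0.2052/0.5000 = 0.4103
Terminal stock prices: S_uu = 245, S_ud = 157.5, S_dd = 101.2
Terminal payoffs (K − S): max(-106, 0) = 0, max(-18.5, 0) = 0, max(37.75, 0) = 37.75
Node u (S = 175): V_u = e^(−0.1)·[0.4103·0.0000 + 0.5897·0.0000] = 0.0000
Node d (S = 112.5): V_d = e^(−0.1)·[0.4103·0.0000 + 0.5897·37.7500] = 20.1413
Node 0 (S = 125): V_0 = e^(−0.1)·[0.4103·0.0000 + 0.5897·20.1413] = 10.7463

€10.75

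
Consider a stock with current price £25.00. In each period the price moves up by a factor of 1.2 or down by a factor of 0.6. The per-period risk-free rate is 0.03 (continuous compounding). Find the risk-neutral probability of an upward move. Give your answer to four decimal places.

Risk-neutral probability p = (e^0.03 − 0.6)/(1.2 − 0.6) = 0.4305/0.6000 = 0.7174

p = 0.7174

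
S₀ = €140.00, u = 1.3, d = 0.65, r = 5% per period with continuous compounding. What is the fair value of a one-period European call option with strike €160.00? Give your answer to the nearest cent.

Risk-neutral probability p = (e^0.05 − 0.65)/(1.3 − 0.65) = 0.4013/0.6500 = 0.6173
Terminal stock prices: S_u = 182, S_d = 91
Terminal payoffs (S − K): max(22, 0) = 22, max(-69, 0) = 0
Node 0 (S = 140): V_0 = e^(−0.05)·[0.6173·22.0000 + 0.3827·0.0000] = 12.9191

€12.92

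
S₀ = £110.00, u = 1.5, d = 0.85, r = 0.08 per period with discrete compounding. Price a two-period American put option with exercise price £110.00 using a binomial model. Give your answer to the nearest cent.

£10.93

Risk-neutral probability p = (1 + 0.08 − 0.85)/(1.5 − 0.85) = 0.2300/0.6500 = 0.3538
Terminal stock prices: S_uu = 247.5, S_ud = 140.2, S_dd = 79.47
Terminal payoffs (K − S): max(-137.5, 0) = 0, max(-30.25, 0) = 0, max(30.53, 0) = 30.53
Node u (S = 165): continuation = 1/1.08·[0.3538·0.0000 + 0.6462·0.0000] = 0.0000; exercise value = 0.0000 ≤ continuation, so V_u = 0.0000
Node d (S = 93.5): continuation = 1/1.08·[0.3538·0.0000 + 0.6462·30.5250] = 18.2628; exercise value = 16.5000 ≤ continuation, so V_d = 18.2628
Node 0 (S = 110): continuation = 1/1.08·[0.3538·0.0000 + 0.6462·18.2628] = 10.9265; exercise value = 0.0000 ≤ continuation, so V_0 = 10.9265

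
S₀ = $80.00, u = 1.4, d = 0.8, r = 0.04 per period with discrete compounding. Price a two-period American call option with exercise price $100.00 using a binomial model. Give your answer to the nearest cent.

Risk-neutral probability p = (1 + 0.04 − 0.8)/(1.4 − 0.8) = 0.2400/0.6000 = 0.4000
Terminal stock prices: S_uu = 156.8, S_ud = 89.6, S_dd = 51.2
Terminal payoffs (S − K): max(56.8, 0) = 56.8, max(-10.4, 0) = 0, max(-48.8, 0) = 0
Node u (S = 112): continuation = 1/1.04·[0.4000·56.8000 + 0.6000·0.0000] = 21.8462; exercise value = 12.0000 ≤ continuation, so V_u = 21.8462
Node d (S = 64): continuation = 1/1.04·[0.4000·0.0000 + 0.6000·0.0000] = 0.0000; exercise value = 0.0000 ≤ continuation, so V_d = 0.0000
Node 0 (S = 80): continuation = 1/1.04·[0.4000·21.8462 + 0.6000·0.0000] = 8.4024; exercise value = 0.0000 ≤ continuation, so V_0 = 8.4024

$8.40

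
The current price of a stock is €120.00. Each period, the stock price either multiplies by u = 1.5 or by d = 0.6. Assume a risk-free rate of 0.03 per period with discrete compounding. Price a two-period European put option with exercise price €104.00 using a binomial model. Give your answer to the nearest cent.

€15.63

Risk-neutral probability p = (1 + 0.03 − 0.6)/(1.5 − 0.6) = 0.4300/0.9000 = 0.4778
Terminal stock prices: S_uu = 270, S_ud = 108, S_dd = 43.2
Terminal payoffs (K − S): max(-166, 0) = 0, max(-4, 0) = 0, max(60.8, 0) = 60.8
Node u (S = 180): V_u = 1/1.03·[0.4778·0.0000 + 0.5222·0.0000] = 0.0000
Node d (S = 72): V_d = 1/1.03·[0.4778·0.0000 + 0.5222·60.8000] = 30.8263
Node 0 (S = 120): V_0 = 1/1.03·[0.4778·0.0000 + 0.5222·30.8263] = 15.6293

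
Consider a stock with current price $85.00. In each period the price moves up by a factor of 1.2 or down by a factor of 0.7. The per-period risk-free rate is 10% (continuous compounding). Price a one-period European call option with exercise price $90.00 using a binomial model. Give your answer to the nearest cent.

$8.80

Risk-neutral probability p = (e^0.1 − 0.7)/(1.2 − 0.7) = 0.4052/0.5000 = 0.8103
Terminal stock prices: S_u = 102, S_d = 59.5
Terminal payoffs (S − K): max(12, 0) = 12, max(-30.5, 0) = 0
Node 0 (S = 85): V_0 = e^(−0.1)·[0.8103·12.0000 + 0.1897·0.0000] = 8.7987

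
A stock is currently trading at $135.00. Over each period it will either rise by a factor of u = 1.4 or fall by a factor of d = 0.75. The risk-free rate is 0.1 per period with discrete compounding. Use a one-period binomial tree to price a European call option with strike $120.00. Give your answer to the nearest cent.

$33.78

Risk-neutral probability p = (1 + 0.1 − 0.75)/(1.4 − 0.75) = 0.3500/0.6500 = 0.5385
Terminal stock prices: S_u = 189, S_d = 101.2
Terminal payoffs (S − K): max(69, 0) = 69, max(-18.75, 0) = 0
Node 0 (S = 135): V_0 = 1/1.1·[0.5385·69.0000 + 0.4615·0.0000] = 33.7762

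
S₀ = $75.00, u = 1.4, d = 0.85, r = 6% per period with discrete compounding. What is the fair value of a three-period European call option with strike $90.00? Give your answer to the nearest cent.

$13.35

Risk-neutral probability p = (1 + 0.06 − 0.85)/(1.4 − 0.85) = 0.2100/0.5500 = 0.3818
Terminal stock prices: S_uuu = 205.8, S_uud = 124.9, S_udd = 75.86, S_ddd = 46.06
Terminal payoffs (S − K): max(115.8, 0) = 115.8, max(34.95, 0) = 34.95, max(-14.14, 0) = 0, max(-43.94, 0) = 0
Node uu (S = 147): V_uu = 1/1.06·[0.3818·115.8000 + 0.6182·34.9500] = 62.0943
Node ud (S = 89.25): V_ud = 1/1.06·[0.3818·34.9500 + 0.6182·0.0000] = 12.5892
Node dd (S = 54.19): V_dd = 1/1.06·[0.3818·0.0000 + 0.6182·0.0000] = 0.0000
Node u (S = 105): V_u = 1/1.06·[0.3818·62.0943 + 0.6182·12.5892] = 29.7086
Node d (S = 63.75): V_d = 1/1.06·[0.3818·12.5892 + 0.6182·0.0000] = 4.5347
Node 0 (S = 75): V_0 = 1/1.06·[0.3818·29.7086 + 0.6182·4.5347] = 13.3458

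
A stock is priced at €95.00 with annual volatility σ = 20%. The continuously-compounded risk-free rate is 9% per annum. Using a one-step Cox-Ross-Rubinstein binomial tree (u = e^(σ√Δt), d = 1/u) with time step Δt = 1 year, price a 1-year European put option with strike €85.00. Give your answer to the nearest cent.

€2.09

CRR parameters: u = e^(σ√Δt) = e^(0.2·√1) = 1.2214, d = 1/u = 0.8187
Per-period rate: rΔt = 0.09·1 = 0.09, so R = e^0.09 = 1.0942
Risk-neutral probability p = (e^0.09 − 0.8187)/(1.2214 − 0.8187) = 0.2754/0.4027 = 0.6840
Terminal stock prices: S_u = 116, S_d = 77.78
Terminal payoffs (K − S): max(-31.03, 0) = 0, max(7.221, 0) = 7.221
Node 0 (S = 95): V_0 = e^(−0.09)·[0.6840·0.0000 + 0.3160·7.2206] = 2.0851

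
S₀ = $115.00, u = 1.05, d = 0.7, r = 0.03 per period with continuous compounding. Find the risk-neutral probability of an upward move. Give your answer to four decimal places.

p = 0.9442

Risk-neutral probability p = (e^0.03 − 0.7)/(1.05 − 0.7) = 0.3305/0.3500 = 0.9442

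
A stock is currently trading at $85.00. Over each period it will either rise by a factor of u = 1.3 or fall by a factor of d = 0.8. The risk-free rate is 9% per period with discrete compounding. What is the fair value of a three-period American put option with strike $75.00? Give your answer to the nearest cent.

Risk-neutral probability p = (1 + 0.09 − 0.8)/(1.3 − 0.8) = 0.2900/0.5000 = 0.5800
Terminal stock prices: S_uuu = 186.7, S_uud = 114.9, S_udd = 70.72, S_ddd = 43.52
Terminal payoffs (K − S): max(-111.7, 0) = 0, max(-39.92, 0) = 0, max(4.28, 0) = 4.28, max(31.48, 0) = 31.48
Node uu (S = 143.7): continuation = 1/1.09·[0.5800·0.0000 + 0.4200·0.0000] = 0.0000; exercise value = 0.0000 ≤ continuation, so V_uu = 0.0000
Node ud (S = 88.4): continuation = 1/1.09·[0.5800·0.0000 + 0.4200·4.2800] = 1.6492; exercise value = 0.0000 ≤ continuation, so V_ud = 1.6492
Node dd (S = 54.4): continuation = 1/1.09·[0.5800·4.2800 + 0.4200·31.4800] = 14.4073; exercise value = 20.6000 > continuation, so V_dd = 20.6000 (exercise)
Node u (S = 110.5): continuation = 1/1.09·[0.5800·0.0000 + 0.4200·1.6492] = 0.6355; exercise value = 0.0000 ≤ continuation, so V_u = 0.6355
Node d (S = 68): continuation = 1/1.09·[0.5800·1.6492 + 0.4200·20.6000] = 8.8152; exercise value = 7.0000 ≤ continuation, so V_d = 8.8152
Node 0 (S = 85): continuation = 1/1.09·[0.5800·0.6355 + 0.4200·8.8152] = 3.7348; exercise value = 0.0000 ≤ continuation, so V_0 = 3.7348

$3.73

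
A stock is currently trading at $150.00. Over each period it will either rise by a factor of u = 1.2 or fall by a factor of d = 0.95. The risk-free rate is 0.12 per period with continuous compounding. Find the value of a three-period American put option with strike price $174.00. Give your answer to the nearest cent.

$24.00

Risk-neutral probability p = (e^0.12 − 0.95)/(1.2 − 0.95) = 0.1775/0.2500 = 0.7100
Terminal stock prices: S_uuu = 259.2, S_uud = 205.2, S_udd = 162.4, S_ddd = 128.6
Terminal payoffs (K − S): max(-85.2, 0) = 0, max(-31.2, 0) = 0, max(11.55, 0) = 11.55, max(45.39, 0) = 45.39
Node uu (S = 216): continuation = e^(−0.12)·[0.7100·0.0000 + 0.2900·0.0000] = 0.0000; exercise value = 0.0000 ≤ continuation, so V_uu = 0.0000
Node ud (S = 171): continuation = e^(−0.12)·[0.7100·0.0000 + 0.2900·11.5500] = 2.9709; exercise value = 3.0000 > continuation, so V_ud = 3.0000 (exercise)
Node dd (S = 135.4): continuation = e^(−0.12)·[0.7100·11.5500 + 0.2900·45.3938] = 18.9492; exercise value = 38.6250 > continuation, so V_dd = 38.6250 (exercise)
Node u (S = 180): continuation = e^(−0.12)·[0.7100·0.0000 + 0.2900·3.0000] = 0.7717; exercise value = 0.0000 ≤ continuation, so V_u = 0.7717
Node d (S = 142.5): continuation = e^(−0.12)·[0.7100·3.0000 + 0.2900·38.6250] = 11.8242; exercise value = 31.5000 > continuation, so V_d = 31.5000 (exercise)
Node 0 (S = 150): continuation = e^(−0.12)·[0.7100·0.7717 + 0.2900·31.5000] = 8.5883; exercise value = 24.0000 > continuation, so V_0 = 24.0000 (exercise)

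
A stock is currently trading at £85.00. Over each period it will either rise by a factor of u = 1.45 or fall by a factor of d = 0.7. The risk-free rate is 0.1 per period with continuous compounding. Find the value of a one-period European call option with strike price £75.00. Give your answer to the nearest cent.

Risk-neutral probability p = (e^0.1 − 0.7)/(1.45 − 0.7) = 0.4052/0.7500 = 0.5402
Terminal stock prices: S_u = 123.2, S_d = 59.5
Terminal payoffs (S − K): max(48.25, 0) = 48.25, max(-15.5, 0) = 0
Node 0 (S = 85): V_0 = e^(−0.1)·[0.5402·48.2500 + 0.4598·0.0000] = 23.5855

£23.59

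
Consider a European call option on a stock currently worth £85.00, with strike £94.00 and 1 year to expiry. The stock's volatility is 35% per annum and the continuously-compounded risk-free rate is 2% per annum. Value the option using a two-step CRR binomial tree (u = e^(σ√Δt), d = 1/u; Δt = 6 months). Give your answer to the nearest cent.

CRR parameters: u = e^(σ√Δt) = e^(0.35·√0.5) = 1.2808, d = 1/u = 0.7808
Per-period rate: rΔt = 0.02·0.5 = 0.01, so R = e^0.01 = 1.0101
Risk-neutral probability p = (e^0.01 − 0.7808)/(1.2808 − 0.7808) = 0.2293/0.5000 = 0.4585
Terminal stock prices: S_uu = 139.4, S_ud = 85, S_dd = 51.81
Terminal payoffs (S − K): max(45.44, 0) = 45.44, max(-9, 0) = 0, max(-42.19, 0) = 0
Node u (S = 108.9): V_u = e^(−0.01)·[0.4585·45.4388 + 0.5415·0.0000] = 20.6282
Node d (S = 66.36): V_d = e^(−0.01)·[0.4585·0.0000 + 0.5415·0.0000] = 0.0000
Node 0 (S = 85): V_0 = e^(−0.01)·[0.4585·20.6282 + 0.5415·0.0000] = 9.3648

£9.36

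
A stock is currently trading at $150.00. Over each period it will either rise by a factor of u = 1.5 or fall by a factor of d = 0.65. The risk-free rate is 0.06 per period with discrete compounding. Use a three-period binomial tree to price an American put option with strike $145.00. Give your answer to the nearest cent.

Risk-neutral probability p = (1 + 0.06 − 0.65)/(1.5 − 0.65) = 0.4100/0.8500 = 0.4824
Terminal stock prices: S_uuu = 506.2, S_uud = 219.4, S_udd = 95.06, S_ddd = 41.19
Terminal payoffs (K − S): max(-361.2, 0) = 0, max(-74.38, 0) = 0, max(49.94, 0) = 49.94, max(103.8, 0) = 103.8
Node uu (S = 337.5): continuation = 1/1.06·[0.4824·0.0000 + 0.5176·0.0000] = 0.0000; exercise value = 0.0000 ≤ continuation, so V_uu = 0.0000
Node ud (S = 146.2): continuation = 1/1.06·[0.4824·0.0000 + 0.5176·49.9375] = 24.3868; exercise value = 0.0000 ≤ continuation, so V_ud = 24.3868
Node dd (S = 63.38): continuation = 1/1.06·[0.4824·49.9375 + 0.5176·103.8063] = 73.4175; exercise value = 81.6250 > continuation, so V_dd = 81.6250 (exercise)
Node u (S = 225): continuation = 1/1.06·[0.4824·0.0000 + 0.5176·24.3868] = 11.9092; exercise value = 0.0000 ≤ continuation, so V_u = 11.9092
Node d (S = 97.5): continuation = 1/1.06·[0.4824·24.3868 + 0.5176·81.6250] = 50.9585; exercise value = 47.5000 ≤ continuation, so V_d = 50.9585
Node 0 (S = 150): continuation = 1/1.06·[0.4824·11.9092 + 0.5176·50.9585] = 30.3047; exercise value = 0.0000 ≤ continuation, so V_0 = 30.3047

$30.30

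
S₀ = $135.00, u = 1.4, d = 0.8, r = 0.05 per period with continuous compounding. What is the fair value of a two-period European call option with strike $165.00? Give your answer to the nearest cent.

$15.81

Risk-neutral probability p = (e^0.05 − 0.8)/(1.4 − 0.8) = 0.2513/0.6000 = 0.4188
Terminal stock prices: S_uu = 264.6, S_ud = 151.2, S_dd = 86.4
Terminal payoffs (S − K): max(99.6, 0) = 99.6, max(-13.8, 0) = 0, max(-78.6, 0) = 0
Node u (S = 189): V_u = e^(−0.05)·[0.4188·99.6000 + 0.5812·0.0000] = 39.6767
Node d (S = 108): V_d = e^(−0.05)·[0.4188·0.0000 + 0.5812·0.0000] = 0.0000
Node 0 (S = 135): V_0 = e^(−0.05)·[0.4188·39.6767 + 0.5812·0.0000] = 15.8057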